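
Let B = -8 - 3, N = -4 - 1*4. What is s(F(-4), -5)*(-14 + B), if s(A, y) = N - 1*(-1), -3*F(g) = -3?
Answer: 175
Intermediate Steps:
F(g) = 1 (F(g) = -1/3*(-3) = 1)
N = -8 (N = -4 - 4 = -8)
B = -11
s(A, y) = -7 (s(A, y) = -8 - 1*(-1) = -8 + 1 = -7)
s(F(-4), -5)*(-14 + B) = -7*(-14 - 11) = -7*(-25) = 175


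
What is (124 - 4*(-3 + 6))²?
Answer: 12544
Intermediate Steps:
(124 - 4*(-3 + 6))² = (124 - 4*3)² = (124 - 12)² = 112² = 12544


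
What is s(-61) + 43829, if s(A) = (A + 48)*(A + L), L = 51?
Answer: 43959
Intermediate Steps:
s(A) = (48 + A)*(51 + A) (s(A) = (A + 48)*(A + 51) = (48 + A)*(51 + A))
s(-61) + 43829 = (2448 + (-61)² + 99*(-61)) + 43829 = (2448 + 3721 - 6039) + 43829 = 130 + 43829 = 43959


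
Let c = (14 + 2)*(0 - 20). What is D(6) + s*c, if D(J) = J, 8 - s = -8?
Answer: -5114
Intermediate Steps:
s = 16 (s = 8 - 1*(-8) = 8 + 8 = 16)
c = -320 (c = 16*(-20) = -320)
D(6) + s*c = 6 + 16*(-320) = 6 - 5120 = -5114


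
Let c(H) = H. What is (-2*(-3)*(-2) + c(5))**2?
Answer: 49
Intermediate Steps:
(-2*(-3)*(-2) + c(5))**2 = (-2*(-3)*(-2) + 5)**2 = (6*(-2) + 5)**2 = (-12 + 5)**2 = (-7)**2 = 49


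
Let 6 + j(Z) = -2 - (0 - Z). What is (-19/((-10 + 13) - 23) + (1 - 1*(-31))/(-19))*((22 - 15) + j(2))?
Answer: -279/380 ≈ -0.73421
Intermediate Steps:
j(Z) = -8 + Z (j(Z) = -6 + (-2 - (0 - Z)) = -6 + (-2 - (-1)*Z) = -6 + (-2 + Z) = -8 + Z)
(-19/((-10 + 13) - 23) + (1 - 1*(-31))/(-19))*((22 - 15) + j(2)) = (-19/((-10 + 13) - 23) + (1 - 1*(-31))/(-19))*((22 - 15) + (-8 + 2)) = (-19/(3 - 23) + (1 + 31)*(-1/19))*(7 - 6) = (-19/(-20) + 32*(-1/19))*1 = (-19*(-1/20) - 32/19)*1 = (19/20 - 32/19)*1 = -279/380*1 = -279/380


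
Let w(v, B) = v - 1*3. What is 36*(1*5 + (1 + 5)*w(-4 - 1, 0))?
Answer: -1548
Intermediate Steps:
w(v, B) = -3 + v (w(v, B) = v - 3 = -3 + v)
36*(1*5 + (1 + 5)*w(-4 - 1, 0)) = 36*(1*5 + (1 + 5)*(-3 + (-4 - 1))) = 36*(5 + 6*(-3 - 5)) = 36*(5 + 6*(-8)) = 36*(5 - 48) = 36*(-43) = -1548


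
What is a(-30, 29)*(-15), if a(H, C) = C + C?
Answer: -870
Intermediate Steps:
a(H, C) = 2*C
a(-30, 29)*(-15) = (2*29)*(-15) = 58*(-15) = -870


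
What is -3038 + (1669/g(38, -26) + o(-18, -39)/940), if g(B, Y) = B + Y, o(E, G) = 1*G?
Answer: -4087531/1410 ≈ -2899.0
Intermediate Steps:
o(E, G) = G
-3038 + (1669/g(38, -26) + o(-18, -39)/940) = -3038 + (1669/(38 - 26) - 39/940) = -3038 + (1669/12 - 39*1/940) = -3038 + (1669*(1/12) - 39/940) = -3038 + (1669/12 - 39/940) = -3038 + 196049/1410 = -4087531/1410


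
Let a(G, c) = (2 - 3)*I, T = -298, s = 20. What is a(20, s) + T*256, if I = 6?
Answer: -76294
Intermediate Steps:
a(G, c) = -6 (a(G, c) = (2 - 3)*6 = -1*6 = -6)
a(20, s) + T*256 = -6 - 298*256 = -6 - 76288 = -76294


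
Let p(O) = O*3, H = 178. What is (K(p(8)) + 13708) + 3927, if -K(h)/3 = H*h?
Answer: 4819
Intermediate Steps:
p(O) = 3*O
K(h) = -534*h
(K(p(8)) + 13708) + 3927 = (-1602*8 + 13708) + 3927 = (-534*24 + 13708) + 3927 = (-12816 + 13708) + 3927 = 892 + 3927 = 4819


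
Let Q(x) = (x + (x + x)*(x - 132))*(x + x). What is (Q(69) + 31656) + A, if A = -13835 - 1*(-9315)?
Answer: -1163114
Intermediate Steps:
A = -4520 (A = -13835 + 9315 = -4520)
Q(x) = 2*x*(x + 2*x*(-132 + x)) (Q(x) = (x + (2*x)*(-132 + x))*(2*x) = (x + 2*x*(-132 + x))*(2*x) = 2*x*(x + 2*x*(-132 + x)))
(Q(69) + 31656) + A = (69²*(-526 + 4*69) + 31656) - 4520 = (4761*(-526 + 276) + 31656) - 4520 = (4761*(-250) + 31656) - 4520 = (-1190250 + 31656) - 4520 = -1158594 - 4520 = -1163114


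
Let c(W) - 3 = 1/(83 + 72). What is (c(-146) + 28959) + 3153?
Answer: 4977826/155 ≈ 32115.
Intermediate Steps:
c(W) = 466/155 (c(W) = 3 + 1/(83 + 72) = 3 + 1/155 = 466/155)
(c(-146) + 28959) + 3153 = (466/155 + 28959) + 3153 = 4489111/155 + 3153 = 4977826/155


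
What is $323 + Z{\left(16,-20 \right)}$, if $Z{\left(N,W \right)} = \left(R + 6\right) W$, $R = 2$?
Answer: $163$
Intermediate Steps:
$Z{\left(N,W \right)} = 8 W$ ($Z{\left(N,W \right)} = \left(2 + 6\right) W = 8 W$)
$323 + Z{\left(16,-20 \right)} = 323 + 8 \left(-20\right) = 323 - 160 = 163$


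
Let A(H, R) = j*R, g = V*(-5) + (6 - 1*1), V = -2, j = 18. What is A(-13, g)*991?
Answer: 267570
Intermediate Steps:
g = 15 (g = -2*(-5) + (6 - 1*1) = 10 + (6 - 1) = 10 + 5 = 15)
A(H, R) = 18*R
A(-13, g)*991 = (18*15)*991 = 270*991 = 267570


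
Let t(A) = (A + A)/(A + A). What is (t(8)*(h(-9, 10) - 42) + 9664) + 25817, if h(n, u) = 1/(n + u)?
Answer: 35440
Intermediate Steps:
t(A) = 1 (t(A) = (2*A)/((2*A)) = (2*A)*(1/(2*A)) = 1)
(t(8)*(h(-9, 10) - 42) + 9664) + 25817 = (1*(1/(-9 + 10) - 42) + 9664) + 25817 = (1*(1/1 - 42) + 9664) + 25817 = (1*(1 - 42) + 9664) + 25817 = (1*(-41) + 9664) + 25817 = (-41 + 9664) + 25817 = 9623 + 25817 = 35440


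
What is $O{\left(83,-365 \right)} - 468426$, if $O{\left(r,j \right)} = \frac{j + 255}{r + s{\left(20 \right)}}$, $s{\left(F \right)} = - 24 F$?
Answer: $- \frac{185965012}{397} \approx -4.6843 \cdot 10^{5}$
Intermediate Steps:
$O{\left(r,j \right)} = \frac{255 + j}{-480 + r}$ ($O{\left(r,j \right)} = \frac{j + 255}{r - 480} = \frac{255 + j}{r - 480} = \frac{255 + j}{-480 + r}$)
$O{\left(83,-365 \right)} - 468426 = \frac{255 - 365}{-480 + 83} - 468426 = \frac{1}{-397} \left(-110\right) - 468426 = \left(- \frac{1}{397}\right) \left(-110\right) - 468426 = \frac{110}{397} - 468426 = - \frac{185965012}{397}$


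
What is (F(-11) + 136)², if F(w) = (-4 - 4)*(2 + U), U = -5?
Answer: 25600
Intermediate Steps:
F(w) = 24 (F(w) = (-4 - 4)*(2 - 5) = -8*(-3) = 24)
(F(-11) + 136)² = (24 + 136)² = 160² = 25600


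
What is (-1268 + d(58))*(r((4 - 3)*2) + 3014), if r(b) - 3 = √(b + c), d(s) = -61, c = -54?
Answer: -4009593 - 2658*I*√13 ≈ -4.0096e+6 - 9583.6*I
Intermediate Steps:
r(b) = 3 + √(-54 + b) (r(b) = 3 + √(b - 54) = 3 + √(-54 + b))
(-1268 + d(58))*(r((4 - 3)*2) + 3014) = (-1268 - 61)*((3 + √(-54 + (4 - 3)*2)) + 3014) = -1329*((3 + √(-54 + 1*2)) + 3014) = -1329*((3 + √(-54 + 2)) + 3014) = -1329*((3 + √(-52)) + 3014) = -1329*((3 + 2*I*√13) + 3014) = -1329*(3017 + 2*I*√13) = -4009593 - 2658*I*√13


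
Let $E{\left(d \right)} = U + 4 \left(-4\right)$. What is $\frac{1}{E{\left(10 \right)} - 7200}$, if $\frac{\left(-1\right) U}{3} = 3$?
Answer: $- \frac{1}{7225} \approx -0.00013841$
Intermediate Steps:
$U = -9$ ($U = \left(-3\right) 3 = -9$)
$E{\left(d \right)} = -25$ ($E{\left(d \right)} = -9 + 4 \left(-4\right) = -9 - 16 = -25$)
$\frac{1}{E{\left(10 \right)} - 7200} = \frac{1}{-25 - 7200} = \frac{1}{-7225} = - \frac{1}{7225}$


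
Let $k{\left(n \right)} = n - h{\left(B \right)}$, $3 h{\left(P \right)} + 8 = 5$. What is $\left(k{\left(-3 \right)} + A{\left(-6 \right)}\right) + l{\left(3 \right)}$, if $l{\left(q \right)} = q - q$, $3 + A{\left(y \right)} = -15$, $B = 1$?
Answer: $-20$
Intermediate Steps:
$A{\left(y \right)} = -18$ ($A{\left(y \right)} = -3 - 15 = -18$)
$h{\left(P \right)} = -1$ ($h{\left(P \right)} = - \frac{8}{3} + \frac{1}{3} \cdot 5 = - \frac{8}{3} + \frac{5}{3} = -1$)
$l{\left(q \right)} = 0$
$k{\left(n \right)} = 1 + n$ ($k{\left(n \right)} = n - -1 = n + 1 = 1 + n$)
$\left(k{\left(-3 \right)} + A{\left(-6 \right)}\right) + l{\left(3 \right)} = \left(\left(1 - 3\right) - 18\right) + 0 = \left(-2 - 18\right) + 0 = -20 + 0 = -20$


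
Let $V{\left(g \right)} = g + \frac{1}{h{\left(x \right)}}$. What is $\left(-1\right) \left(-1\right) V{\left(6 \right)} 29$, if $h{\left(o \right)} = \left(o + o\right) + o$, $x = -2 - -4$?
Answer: $\frac{1073}{6} \approx 178.83$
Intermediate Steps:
$x = 2$ ($x = -2 + 4 = 2$)
$h{\left(o \right)} = 3 o$ ($h{\left(o \right)} = 2 o + o = 3 o$)
$V{\left(g \right)} = \frac{1}{6} + g$ ($V{\left(g \right)} = g + \frac{1}{3 \cdot 2} = g + \frac{1}{6} = \frac{1}{6} + g$)
$\left(-1\right) \left(-1\right) V{\left(6 \right)} 29 = \left(-1\right) \left(-1\right) \left(\frac{1}{6} + 6\right) 29 = 1 \cdot \frac{37}{6} \cdot 29 = \frac{37}{6} \cdot 29 = \frac{1073}{6}$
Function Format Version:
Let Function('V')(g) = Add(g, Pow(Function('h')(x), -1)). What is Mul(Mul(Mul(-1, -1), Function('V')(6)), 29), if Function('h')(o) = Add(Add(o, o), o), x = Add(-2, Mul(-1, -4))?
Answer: Rational(1073, 6) ≈ 178.83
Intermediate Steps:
x = 2 (x = Add(-2, 4) = 2)
Function('h')(o) = Mul(3, o) (Function('h')(o) = Add(Mul(2, o), o) = Mul(3, o))
Function('V')(g) = Add(Rational(1, 6), g) (Function('V')(g) = Add(g, Pow(Mul(3, 2), -1)) = Add(g, Pow(6, -1)) = Add(g, Rational(1, 6)) = Add(Rational(1, 6), g))
Mul(Mul(Mul(-1, -1), Function('V')(6)), 29) = Mul(Mul(Mul(-1, -1), Add(Rational(1, 6), 6)), 29) = Mul(Mul(1, Rational(37, 6)), 29) = Mul(Rational(37, 6), 29) = Rational(1073, 6)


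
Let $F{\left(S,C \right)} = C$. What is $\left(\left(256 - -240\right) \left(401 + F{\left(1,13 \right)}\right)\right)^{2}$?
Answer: $42166158336$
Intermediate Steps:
$\left(\left(256 - -240\right) \left(401 + F{\left(1,13 \right)}\right)\right)^{2} = \left(\left(256 - -240\right) \left(401 + 13\right)\right)^{2} = \left(\left(256 + 240\right) 414\right)^{2} = \left(496 \cdot 414\right)^{2} = 205344^{2} = 42166158336$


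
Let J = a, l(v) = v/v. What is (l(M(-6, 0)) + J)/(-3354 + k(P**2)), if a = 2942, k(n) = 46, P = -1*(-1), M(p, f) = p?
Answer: -2943/3308 ≈ -0.88966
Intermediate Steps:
l(v) = 1
P = 1
J = 2942
(l(M(-6, 0)) + J)/(-3354 + k(P**2)) = (1 + 2942)/(-3354 + 46) = 2943/(-3308) = 2943*(-1/3308) = -2943/3308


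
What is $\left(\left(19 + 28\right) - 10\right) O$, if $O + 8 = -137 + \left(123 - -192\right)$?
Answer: $6290$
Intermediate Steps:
$O = 170$ ($O = -8 + \left(-137 + \left(123 - -192\right)\right) = -8 + \left(-137 + \left(123 + 192\right)\right) = -8 + \left(-137 + 315\right) = -8 + 178 = 170$)
$\left(\left(19 + 28\right) - 10\right) O = \left(\left(19 + 28\right) - 10\right) 170 = \left(47 - 10\right) 170 = 37 \cdot 170 = 6290$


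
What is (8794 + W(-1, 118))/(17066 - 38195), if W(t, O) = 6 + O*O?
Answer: -22724/21129 ≈ -1.0755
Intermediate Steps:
W(t, O) = 6 + O²
(8794 + W(-1, 118))/(17066 - 38195) = (8794 + (6 + 118²))/(17066 - 38195) = (8794 + (6 + 13924))/(-21129) = (8794 + 13930)*(-1/21129) = 22724*(-1/21129) = -22724/21129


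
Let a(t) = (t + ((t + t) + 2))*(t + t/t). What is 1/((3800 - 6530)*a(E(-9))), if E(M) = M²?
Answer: -1/54845700 ≈ -1.8233e-8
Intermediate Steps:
a(t) = (1 + t)*(2 + 3*t) (a(t) = (t + (2*t + 2))*(t + 1) = (t + (2 + 2*t))*(1 + t) = (2 + 3*t)*(1 + t) = (1 + t)*(2 + 3*t))
1/((3800 - 6530)*a(E(-9))) = 1/((3800 - 6530)*(2 + 3*((-9)²)² + 5*(-9)²)) = 1/((-2730)*(2 + 3*81² + 5*81)) = -1/(2730*(2 + 3*6561 + 405)) = -1/(2730*(2 + 19683 + 405)) = -1/2730/20090 = -1/2730*1/20090 = -1/54845700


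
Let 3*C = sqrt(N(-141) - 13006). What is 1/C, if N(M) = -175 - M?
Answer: -3*I*sqrt(815)/3260 ≈ -0.026271*I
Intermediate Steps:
C = 4*I*sqrt(815)/3 (C = sqrt((-175 - 1*(-141)) - 13006)/3 = sqrt((-175 + 141) - 13006)/3 = sqrt(-34 - 13006)/3 = sqrt(-13040)/3 = (4*I*sqrt(815))/3 = 4*I*sqrt(815)/3 ≈ 38.064*I)
1/C = 1/(4*I*sqrt(815)/3) = -3*I*sqrt(815)/3260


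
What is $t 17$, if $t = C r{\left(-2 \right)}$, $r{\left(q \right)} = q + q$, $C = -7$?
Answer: $476$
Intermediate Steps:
$r{\left(q \right)} = 2 q$
$t = 28$ ($t = - 7 \cdot 2 \left(-2\right) = \left(-7\right) \left(-4\right) = 28$)
$t 17 = 28 \cdot 17 = 476$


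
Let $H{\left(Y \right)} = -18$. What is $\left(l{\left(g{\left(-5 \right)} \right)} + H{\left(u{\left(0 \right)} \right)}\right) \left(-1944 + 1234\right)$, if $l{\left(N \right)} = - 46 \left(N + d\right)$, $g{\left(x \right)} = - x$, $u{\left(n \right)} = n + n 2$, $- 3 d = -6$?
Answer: $241400$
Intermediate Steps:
$d = 2$ ($d = \left(- \frac{1}{3}\right) \left(-6\right) = 2$)
$u{\left(n \right)} = 3 n$ ($u{\left(n \right)} = n + 2 n = 3 n$)
$l{\left(N \right)} = -92 - 46 N$ ($l{\left(N \right)} = - 46 \left(N + 2\right) = - 46 \left(2 + N\right) = -92 - 46 N$)
$\left(l{\left(g{\left(-5 \right)} \right)} + H{\left(u{\left(0 \right)} \right)}\right) \left(-1944 + 1234\right) = \left(\left(-92 - 46 \left(\left(-1\right) \left(-5\right)\right)\right) - 18\right) \left(-1944 + 1234\right) = \left(\left(-92 - 230\right) - 18\right) \left(-710\right) = \left(-322 - 18\right) \left(-710\right) = \left(-340\right) \left(-710\right) = 241400$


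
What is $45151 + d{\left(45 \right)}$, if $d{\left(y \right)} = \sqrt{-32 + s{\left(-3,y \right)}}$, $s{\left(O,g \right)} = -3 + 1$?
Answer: $45151 + i \sqrt{34} \approx 45151.0 + 5.831 i$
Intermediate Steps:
$s{\left(O,g \right)} = -2$
$d{\left(y \right)} = i \sqrt{34}$ ($d{\left(y \right)} = \sqrt{-32 - 2} = \sqrt{-34} = i \sqrt{34}$)
$45151 + d{\left(45 \right)} = 45151 + i \sqrt{34}$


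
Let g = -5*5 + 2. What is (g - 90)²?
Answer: 12769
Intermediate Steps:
g = -23 (g = -25 + 2 = -23)
(g - 90)² = (-23 - 90)² = (-113)² = 12769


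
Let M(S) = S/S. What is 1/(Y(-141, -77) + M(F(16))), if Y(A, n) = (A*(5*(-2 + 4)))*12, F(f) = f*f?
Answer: -1/16919 ≈ -5.9105e-5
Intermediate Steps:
F(f) = f**2
Y(A, n) = 120*A (Y(A, n) = (A*(5*2))*12 = (A*10)*12 = (10*A)*12 = 120*A)
M(S) = 1
1/(Y(-141, -77) + M(F(16))) = 1/(120*(-141) + 1) = 1/(-16920 + 1) = 1/(-16919) = -1/16919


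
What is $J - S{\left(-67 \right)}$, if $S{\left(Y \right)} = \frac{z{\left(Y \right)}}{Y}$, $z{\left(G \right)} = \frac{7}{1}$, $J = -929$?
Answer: $- \frac{62236}{67} \approx -928.9$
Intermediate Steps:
$z{\left(G \right)} = 7$ ($z{\left(G \right)} = 7 \cdot 1 = 7$)
$S{\left(Y \right)} = \frac{7}{Y}$
$J - S{\left(-67 \right)} = -929 - \frac{7}{-67} = -929 - 7 \left(- \frac{1}{67}\right) = -929 - - \frac{7}{67} = -929 + \frac{7}{67} = - \frac{62236}{67}$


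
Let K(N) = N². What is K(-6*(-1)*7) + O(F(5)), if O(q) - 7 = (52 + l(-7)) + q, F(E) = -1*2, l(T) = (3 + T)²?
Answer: 1837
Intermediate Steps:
F(E) = -2
O(q) = 75 + q (O(q) = 7 + ((52 + (3 - 7)²) + q) = 7 + ((52 + (-4)²) + q) = 7 + ((52 + 16) + q) = 7 + (68 + q) = 75 + q)
K(-6*(-1)*7) + O(F(5)) = (-6*(-1)*7)² + (75 - 2) = (6*7)² + 73 = 42² + 73 = 1764 + 73 = 1837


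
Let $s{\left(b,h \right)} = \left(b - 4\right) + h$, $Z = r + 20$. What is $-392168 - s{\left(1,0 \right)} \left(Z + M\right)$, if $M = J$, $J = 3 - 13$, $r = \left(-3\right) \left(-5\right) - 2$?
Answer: $-392099$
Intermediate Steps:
$r = 13$ ($r = 15 - 2 = 13$)
$J = -10$
$Z = 33$ ($Z = 13 + 20 = 33$)
$s{\left(b,h \right)} = -4 + b + h$ ($s{\left(b,h \right)} = \left(-4 + b\right) + h = -4 + b + h$)
$M = -10$
$-392168 - s{\left(1,0 \right)} \left(Z + M\right) = -392168 - \left(-4 + 1 + 0\right) \left(33 - 10\right) = -392168 - \left(-3\right) 23 = -392168 - -69 = -392168 + 69 = -392099$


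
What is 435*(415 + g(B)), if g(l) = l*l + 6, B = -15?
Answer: 281010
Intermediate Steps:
g(l) = 6 + l² (g(l) = l² + 6 = 6 + l²)
435*(415 + g(B)) = 435*(415 + (6 + (-15)²)) = 435*(415 + (6 + 225)) = 435*(415 + 231) = 435*646 = 281010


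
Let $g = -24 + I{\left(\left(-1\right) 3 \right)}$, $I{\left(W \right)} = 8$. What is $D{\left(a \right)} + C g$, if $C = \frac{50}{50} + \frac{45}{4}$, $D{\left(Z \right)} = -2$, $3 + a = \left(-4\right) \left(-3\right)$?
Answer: $-198$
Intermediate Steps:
$a = 9$ ($a = -3 - -12 = -3 + 12 = 9$)
$g = -16$ ($g = -24 + 8 = -16$)
$C = \frac{49}{4}$ ($C = 50 \cdot \frac{1}{50} + 45 \cdot \frac{1}{4} = 1 + \frac{45}{4} = \frac{49}{4} \approx 12.25$)
$D{\left(a \right)} + C g = -2 + \frac{49}{4} \left(-16\right) = -2 - 196 = -198$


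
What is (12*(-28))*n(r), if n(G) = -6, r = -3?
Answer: 2016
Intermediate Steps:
(12*(-28))*n(r) = (12*(-28))*(-6) = -336*(-6) = 2016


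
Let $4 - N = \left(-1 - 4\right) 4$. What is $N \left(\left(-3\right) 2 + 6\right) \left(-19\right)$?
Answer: $0$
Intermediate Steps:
$N = 24$ ($N = 4 - \left(-1 - 4\right) 4 = 4 - \left(-5\right) 4 = 4 - -20 = 4 + 20 = 24$)
$N \left(\left(-3\right) 2 + 6\right) \left(-19\right) = 24 \left(\left(-3\right) 2 + 6\right) \left(-19\right) = 24 \left(-6 + 6\right) \left(-19\right) = 24 \cdot 0 \left(-19\right) = 0 \left(-19\right) = 0$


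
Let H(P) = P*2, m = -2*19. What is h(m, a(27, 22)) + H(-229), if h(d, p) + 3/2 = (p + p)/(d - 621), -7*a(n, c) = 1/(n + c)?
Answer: -207727999/452074 ≈ -459.50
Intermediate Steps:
m = -38
a(n, c) = -1/(7*(c + n)) (a(n, c) = -1/(7*(n + c)) = -1/(7*(c + n)))
H(P) = 2*P
h(d, p) = -3/2 + 2*p/(-621 + d) (h(d, p) = -3/2 + (p + p)/(d - 621) = -3/2 + (2*p)/(-621 + d) = -3/2 + 2*p/(-621 + d))
h(m, a(27, 22)) + H(-229) = (1863 - 3*(-38) + 4*(-1/(7*22 + 7*27)))/(2*(-621 - 38)) + 2*(-229) = (½)*(1863 + 114 + 4*(-1/(154 + 189)))/(-659) - 458 = (½)*(-1/659)*(1863 + 114 + 4*(-1/343)) - 458 = (½)*(-1/659)*(1863 + 114 - 4/343) - 458 = (½)*(-1/659)*(678107/343) - 458 = -678107/452074 - 458 = -207727999/452074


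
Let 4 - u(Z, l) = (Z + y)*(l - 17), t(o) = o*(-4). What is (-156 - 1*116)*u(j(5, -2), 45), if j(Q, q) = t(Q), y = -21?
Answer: -313344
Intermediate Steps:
t(o) = -4*o
j(Q, q) = -4*Q
u(Z, l) = 4 - (-21 + Z)*(-17 + l) (u(Z, l) = 4 - (Z - 21)*(l - 17) = 4 - (-21 + Z)*(-17 + l))
(-156 - 1*116)*u(j(5, -2), 45) = (-156 - 1*116)*(-353 + 17*(-4*5) + 21*45 - 1*(-4*5)*45) = (-156 - 116)*(-353 + 17*(-20) + 945 - 1*(-20)*45) = -272*(-353 - 340 + 945 + 900) = -272*1152 = -313344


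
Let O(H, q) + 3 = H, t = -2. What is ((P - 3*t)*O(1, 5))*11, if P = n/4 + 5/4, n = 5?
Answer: -187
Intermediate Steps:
O(H, q) = -3 + H
P = 5/2 (P = 5/4 + 5/4 = 5/2 ≈ 2.5000)
((P - 3*t)*O(1, 5))*11 = ((5/2 - 3*(-2))*(-3 + 1))*11 = ((5/2 + 6)*(-2))*11 = ((17/2)*(-2))*11 = -17*11 = -187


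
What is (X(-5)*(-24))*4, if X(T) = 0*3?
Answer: 0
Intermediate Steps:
X(T) = 0
(X(-5)*(-24))*4 = (0*(-24))*4 = 0*4 = 0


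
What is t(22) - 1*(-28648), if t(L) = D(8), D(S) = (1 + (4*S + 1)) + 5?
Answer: 28687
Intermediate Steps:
D(S) = 7 + 4*S (D(S) = (1 + (1 + 4*S)) + 5 = (2 + 4*S) + 5 = 7 + 4*S)
t(L) = 39 (t(L) = 7 + 4*8 = 7 + 32 = 39)
t(22) - 1*(-28648) = 39 - 1*(-28648) = 39 + 28648 = 28687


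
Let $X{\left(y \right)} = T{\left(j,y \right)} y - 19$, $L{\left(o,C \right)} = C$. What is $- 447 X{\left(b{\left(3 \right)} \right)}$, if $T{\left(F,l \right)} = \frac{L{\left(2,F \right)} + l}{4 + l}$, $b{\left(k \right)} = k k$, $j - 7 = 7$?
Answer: $\frac{17880}{13} \approx 1375.4$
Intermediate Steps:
$j = 14$ ($j = 7 + 7 = 14$)
$b{\left(k \right)} = k^{2}$
$T{\left(F,l \right)} = \frac{F + l}{4 + l}$
$X{\left(y \right)} = -19 + \frac{y \left(14 + y\right)}{4 + y}$ ($X{\left(y \right)} = \frac{14 + y}{4 + y} y - 19 = \frac{y \left(14 + y\right)}{4 + y} - 19 = -19 + \frac{y \left(14 + y\right)}{4 + y}$)
$- 447 X{\left(b{\left(3 \right)} \right)} = - 447 \frac{-76 + \left(3^{2}\right)^{2} - 5 \cdot 3^{2}}{4 + 3^{2}} = - 447 \frac{-76 + 9^{2} - 45}{4 + 9} = - 447 \frac{-76 + 81 - 45}{13} = - 447 \cdot \frac{1}{13} \left(-40\right) = \left(-447\right) \left(- \frac{40}{13}\right) = \frac{17880}{13}$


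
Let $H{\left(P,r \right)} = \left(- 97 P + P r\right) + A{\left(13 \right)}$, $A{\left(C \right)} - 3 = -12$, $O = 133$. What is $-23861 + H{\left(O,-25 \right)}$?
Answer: $-40096$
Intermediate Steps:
$A{\left(C \right)} = -9$ ($A{\left(C \right)} = 3 - 12 = -9$)
$H{\left(P,r \right)} = -9 - 97 P + P r$ ($H{\left(P,r \right)} = \left(- 97 P + P r\right) - 9 = -9 - 97 P + P r$)
$-23861 + H{\left(O,-25 \right)} = -23861 - 16235 = -40096$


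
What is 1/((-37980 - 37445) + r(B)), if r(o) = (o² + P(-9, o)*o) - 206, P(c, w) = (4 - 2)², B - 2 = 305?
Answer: 1/19846 ≈ 5.0388e-5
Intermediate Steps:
B = 307 (B = 2 + 305 = 307)
P(c, w) = 4 (P(c, w) = 2² = 4)
r(o) = -206 + o² + 4*o (r(o) = (o² + 4*o) - 206 = -206 + o² + 4*o)
1/((-37980 - 37445) + r(B)) = 1/((-37980 - 37445) + (-206 + 307² + 4*307)) = 1/(-75425 + (-206 + 94249 + 1228)) = 1/(-75425 + 95271) = 1/19846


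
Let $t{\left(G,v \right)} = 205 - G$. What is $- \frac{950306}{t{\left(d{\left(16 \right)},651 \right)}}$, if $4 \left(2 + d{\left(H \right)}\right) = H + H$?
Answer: $- \frac{950306}{199} \approx -4775.4$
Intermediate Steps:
$d{\left(H \right)} = -2 + \frac{H}{2}$ ($d{\left(H \right)} = -2 + \frac{H + H}{4} = -2 + \frac{2 H}{4} = -2 + \frac{H}{2}$)
$- \frac{950306}{t{\left(d{\left(16 \right)},651 \right)}} = - \frac{950306}{205 - \left(-2 + \frac{1}{2} \cdot 16\right)} = - \frac{950306}{205 - \left(-2 + 8\right)} = - \frac{950306}{205 - 6} = - \frac{950306}{199}$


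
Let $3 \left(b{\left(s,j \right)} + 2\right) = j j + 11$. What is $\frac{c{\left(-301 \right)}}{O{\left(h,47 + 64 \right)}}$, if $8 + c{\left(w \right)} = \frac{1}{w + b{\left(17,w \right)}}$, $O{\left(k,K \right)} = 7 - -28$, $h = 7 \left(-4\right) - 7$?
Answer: $- \frac{239207}{1046535} \approx -0.22857$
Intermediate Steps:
$h = -35$ ($h = -28 - 7 = -35$)
$b{\left(s,j \right)} = \frac{5}{3} + \frac{j^{2}}{3}$ ($b{\left(s,j \right)} = -2 + \frac{j j + 11}{3} = -2 + \frac{j^{2} + 11}{3} = -2 + \frac{11 + j^{2}}{3} = -2 + \left(\frac{11}{3} + \frac{j^{2}}{3}\right) = \frac{5}{3} + \frac{j^{2}}{3}$)
$O{\left(k,K \right)} = 35$ ($O{\left(k,K \right)} = 7 + 28 = 35$)
$c{\left(w \right)} = -8 + \frac{1}{\frac{5}{3} + w + \frac{w^{2}}{3}}$ ($c{\left(w \right)} = -8 + \frac{1}{w + \left(\frac{5}{3} + \frac{w^{2}}{3}\right)} = -8 + \frac{1}{\frac{5}{3} + w + \frac{w^{2}}{3}}$)
$\frac{c{\left(-301 \right)}}{O{\left(h,47 + 64 \right)}} = \frac{\frac{1}{5 + \left(-301\right)^{2} + 3 \left(-301\right)} \left(-37 - -7224 - 8 \left(-301\right)^{2}\right)}{35} = \frac{-37 + 7224 - 724808}{5 + 90601 - 903} \cdot \frac{1}{35} = \frac{-37 + 7224 - 724808}{89703} \cdot \frac{1}{35} = \frac{1}{89703} \left(-717621\right) \frac{1}{35} = \left(- \frac{239207}{29901}\right) \frac{1}{35} = - \frac{239207}{1046535}$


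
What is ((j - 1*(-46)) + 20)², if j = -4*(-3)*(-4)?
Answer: 324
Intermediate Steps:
j = -48 (j = 12*(-4) = -48)
((j - 1*(-46)) + 20)² = ((-48 - 1*(-46)) + 20)² = ((-48 + 46) + 20)² = (-2 + 20)² = 18² = 324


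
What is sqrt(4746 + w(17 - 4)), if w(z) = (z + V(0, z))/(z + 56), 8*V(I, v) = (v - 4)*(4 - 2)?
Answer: sqrt(90387033)/138 ≈ 68.893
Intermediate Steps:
V(I, v) = -1 + v/4 (V(I, v) = ((v - 4)*(4 - 2))/8 = ((-4 + v)*2)/8 = (-8 + 2*v)/8 = -1 + v/4)
w(z) = (-1 + 5*z/4)/(56 + z) (w(z) = (z + (-1 + z/4))/(z + 56) = (-1 + 5*z/4)/(56 + z))
sqrt(4746 + w(17 - 4)) = sqrt(4746 + (-4 + 5*(17 - 4))/(4*(56 + (17 - 4)))) = sqrt(4746 + (-4 + 5*13)/(4*(56 + 13))) = sqrt(4746 + (1/4)*(-4 + 65)/69) = sqrt(4746 + (1/4)*(1/69)*61) = sqrt(4746 + 61/276) = sqrt(1309957/276) = sqrt(90387033)/138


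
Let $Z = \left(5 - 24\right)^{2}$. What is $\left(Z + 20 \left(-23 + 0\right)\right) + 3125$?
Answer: $3026$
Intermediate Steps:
$Z = 361$ ($Z = \left(-19\right)^{2} = 361$)
$\left(Z + 20 \left(-23 + 0\right)\right) + 3125 = \left(361 + 20 \left(-23 + 0\right)\right) + 3125 = \left(361 + 20 \left(-23\right)\right) + 3125 = \left(361 - 460\right) + 3125 = -99 + 3125 = 3026$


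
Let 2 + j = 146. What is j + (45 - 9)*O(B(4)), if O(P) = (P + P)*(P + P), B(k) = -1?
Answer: 288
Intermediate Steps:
j = 144 (j = -2 + 146 = 144)
O(P) = 4*P² (O(P) = (2*P)*(2*P) = 4*P²)
j + (45 - 9)*O(B(4)) = 144 + (45 - 9)*(4*(-1)²) = 144 + 36*(4*1) = 144 + 36*4 = 144 + 144 = 288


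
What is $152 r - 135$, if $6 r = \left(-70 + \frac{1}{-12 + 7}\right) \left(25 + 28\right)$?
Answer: $- \frac{471951}{5} \approx -94390.0$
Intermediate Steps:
$r = - \frac{6201}{10}$ ($r = \frac{\left(-70 + \frac{1}{-12 + 7}\right) \left(25 + 28\right)}{6} = \frac{\left(-70 + \frac{1}{-5}\right) 53}{6} = \frac{\left(-70 - \frac{1}{5}\right) 53}{6} = \frac{\left(- \frac{351}{5}\right) 53}{6} = \frac{1}{6} \left(- \frac{18603}{5}\right) = - \frac{6201}{10} \approx -620.1$)
$152 r - 135 = 152 \left(- \frac{6201}{10}\right) - 135 = - \frac{471276}{5} - 135 = - \frac{471951}{5}$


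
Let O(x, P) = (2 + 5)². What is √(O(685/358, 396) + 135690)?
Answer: √135739 ≈ 368.43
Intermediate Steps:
O(x, P) = 49 (O(x, P) = 7² = 49)
√(O(685/358, 396) + 135690) = √(49 + 135690) = √135739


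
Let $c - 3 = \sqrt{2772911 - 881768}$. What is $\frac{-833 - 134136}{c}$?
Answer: $\frac{134969}{630378} - \frac{134969 \sqrt{210127}}{630378} \approx -97.932$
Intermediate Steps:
$c = 3 + 3 \sqrt{210127}$ ($c = 3 + \sqrt{2772911 - 881768} = 3 + \sqrt{1891143} = 3 + 3 \sqrt{210127} \approx 1378.2$)
$\frac{-833 - 134136}{c} = \frac{-833 - 134136}{3 + 3 \sqrt{210127}} = - \frac{134969}{3 + 3 \sqrt{210127}}$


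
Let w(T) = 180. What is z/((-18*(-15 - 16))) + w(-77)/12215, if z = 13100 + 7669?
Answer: 16919585/454398 ≈ 37.235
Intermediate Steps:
z = 20769
z/((-18*(-15 - 16))) + w(-77)/12215 = 20769/((-18*(-15 - 16))) + 180/12215 = 20769/((-18*(-31))) + 180*(1/12215) = 20769/558 + 36/2443 = 20769*(1/558) + 36/2443 = 6923/186 + 36/2443 = 16919585/454398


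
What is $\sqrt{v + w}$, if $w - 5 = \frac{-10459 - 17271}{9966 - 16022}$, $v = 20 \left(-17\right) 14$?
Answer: $\frac{5 i \sqrt{435555847}}{1514} \approx 68.923 i$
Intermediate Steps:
$v = -4760$ ($v = \left(-340\right) 14 = -4760$)
$w = \frac{29005}{3028}$ ($w = 5 + \frac{-10459 - 17271}{9966 - 16022} = 5 - \frac{27730}{-6056} = 5 - - \frac{13865}{3028} = 5 + \frac{13865}{3028} = \frac{29005}{3028} \approx 9.5789$)
$\sqrt{v + w} = \sqrt{-4760 + \frac{29005}{3028}} = \sqrt{- \frac{14384275}{3028}} = \frac{5 i \sqrt{435555847}}{1514}$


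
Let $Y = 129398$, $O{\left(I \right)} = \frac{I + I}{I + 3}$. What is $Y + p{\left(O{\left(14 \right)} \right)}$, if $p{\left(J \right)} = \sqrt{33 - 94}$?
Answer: $129398 + i \sqrt{61} \approx 1.294 \cdot 10^{5} + 7.8102 i$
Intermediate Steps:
$O{\left(I \right)} = \frac{2 I}{3 + I}$
$p{\left(J \right)} = i \sqrt{61}$ ($p{\left(J \right)} = \sqrt{-61} = i \sqrt{61}$)
$Y + p{\left(O{\left(14 \right)} \right)} = 129398 + i \sqrt{61}$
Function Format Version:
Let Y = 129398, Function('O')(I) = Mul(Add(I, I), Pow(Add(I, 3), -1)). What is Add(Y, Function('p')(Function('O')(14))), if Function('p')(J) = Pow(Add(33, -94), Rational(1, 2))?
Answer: Add(129398, Mul(I, Pow(61, Rational(1, 2)))) ≈ Add(1.2940e+5, Mul(7.8102, I))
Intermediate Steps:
Function('O')(I) = Mul(2, I, Pow(Add(3, I), -1)) (Function('O')(I) = Mul(Mul(2, I), Pow(Add(3, I), -1)) = Mul(2, I, Pow(Add(3, I), -1)))
Function('p')(J) = Mul(I, Pow(61, Rational(1, 2))) (Function('p')(J) = Pow(-61, Rational(1, 2)) = Mul(I, Pow(61, Rational(1, 2))))
Add(Y, Function('p')(Function('O')(14))) = Add(129398, Mul(I, Pow(61, Rational(1, 2))))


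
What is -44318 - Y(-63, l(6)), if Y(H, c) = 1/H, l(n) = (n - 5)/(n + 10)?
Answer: -2792033/63 ≈ -44318.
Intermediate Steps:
l(n) = (-5 + n)/(10 + n)
-44318 - Y(-63, l(6)) = -44318 - 1/(-63) = -44318 - 1*(-1/63) = -44318 + 1/63 = -2792033/63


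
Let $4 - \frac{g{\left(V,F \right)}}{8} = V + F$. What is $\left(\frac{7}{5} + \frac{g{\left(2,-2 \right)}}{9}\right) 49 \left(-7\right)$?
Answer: $- \frac{76489}{45} \approx -1699.8$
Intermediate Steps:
$g{\left(V,F \right)} = 32 - 8 F - 8 V$ ($g{\left(V,F \right)} = 32 - 8 \left(V + F\right) = 32 - 8 \left(F + V\right) = 32 - \left(8 F + 8 V\right) = 32 - 8 F - 8 V$)
$\left(\frac{7}{5} + \frac{g{\left(2,-2 \right)}}{9}\right) 49 \left(-7\right) = \left(\frac{7}{5} + \frac{32 - -16 - 16}{9}\right) 49 \left(-7\right) = \left(7 \cdot \frac{1}{5} + \left(32 + 16 - 16\right) \frac{1}{9}\right) \left(-343\right) = \left(\frac{7}{5} + 32 \cdot \frac{1}{9}\right) \left(-343\right) = \left(\frac{7}{5} + \frac{32}{9}\right) \left(-343\right) = \frac{223}{45} \left(-343\right) = - \frac{76489}{45}$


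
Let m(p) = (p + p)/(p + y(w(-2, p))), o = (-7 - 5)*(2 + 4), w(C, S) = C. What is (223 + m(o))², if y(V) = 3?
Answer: 26801329/529 ≈ 50664.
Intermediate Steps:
o = -72 (o = -12*6 = -72)
m(p) = 2*p/(3 + p) (m(p) = (p + p)/(p + 3) = (2*p)/(3 + p) = 2*p/(3 + p))
(223 + m(o))² = (223 + 2*(-72)/(3 - 72))² = (223 + 2*(-72)/(-69))² = (223 + 2*(-72)*(-1/69))² = (223 + 48/23)² = (5177/23)² = 26801329/529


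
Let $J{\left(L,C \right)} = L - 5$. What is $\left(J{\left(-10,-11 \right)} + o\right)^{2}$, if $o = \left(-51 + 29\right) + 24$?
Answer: $169$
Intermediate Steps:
$J{\left(L,C \right)} = -5 + L$ ($J{\left(L,C \right)} = L - 5 = -5 + L$)
$o = 2$ ($o = -22 + 24 = 2$)
$\left(J{\left(-10,-11 \right)} + o\right)^{2} = \left(\left(-5 - 10\right) + 2\right)^{2} = \left(-15 + 2\right)^{2} = \left(-13\right)^{2} = 169$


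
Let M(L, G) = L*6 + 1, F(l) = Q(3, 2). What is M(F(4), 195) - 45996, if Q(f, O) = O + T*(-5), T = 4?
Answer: -46103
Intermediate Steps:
Q(f, O) = -20 + O (Q(f, O) = O + 4*(-5) = O - 20 = -20 + O)
F(l) = -18 (F(l) = -20 + 2 = -18)
M(L, G) = 1 + 6*L (M(L, G) = 6*L + 1 = 1 + 6*L)
M(F(4), 195) - 45996 = (1 + 6*(-18)) - 45996 = (1 - 108) - 45996 = -107 - 45996 = -46103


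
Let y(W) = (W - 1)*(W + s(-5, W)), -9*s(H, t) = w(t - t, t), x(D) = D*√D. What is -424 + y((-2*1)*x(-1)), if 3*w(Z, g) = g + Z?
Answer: -11552/27 - 52*I/27 ≈ -427.85 - 1.9259*I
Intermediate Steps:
w(Z, g) = Z/3 + g/3 (w(Z, g) = (g + Z)/3 = (Z + g)/3 = Z/3 + g/3)
x(D) = D^(3/2)
s(H, t) = -t/27 (s(H, t) = -((t - t)/3 + t/3)/9 = -((⅓)*0 + t/3)/9 = -(0 + t/3)/9 = -t/27)
y(W) = 26*W*(-1 + W)/27 (y(W) = (W - 1)*(W - W/27) = (-1 + W)*(26*W/27) = 26*W*(-1 + W)/27)
-424 + y((-2*1)*x(-1)) = -424 + 26*((-2*1)*(-1)^(3/2))*(-1 + (-2*1)*(-1)^(3/2))/27 = -424 + 26*(-(-2)*I)*(-1 - (-2)*I)/27 = -424 + 26*(2*I)*(-1 + 2*I)/27 = -424 + 52*I*(-1 + 2*I)/27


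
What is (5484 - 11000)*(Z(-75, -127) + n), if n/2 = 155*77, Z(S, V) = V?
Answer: -130966388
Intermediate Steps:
n = 23870 (n = 2*(155*77) = 2*11935 = 23870)
(5484 - 11000)*(Z(-75, -127) + n) = (5484 - 11000)*(-127 + 23870) = -5516*23743 = -130966388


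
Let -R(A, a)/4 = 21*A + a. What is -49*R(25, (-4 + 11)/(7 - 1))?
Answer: 309386/3 ≈ 1.0313e+5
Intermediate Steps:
R(A, a) = -84*A - 4*a (R(A, a) = -4*(21*A + a) = -4*(a + 21*A) = -84*A - 4*a)
-49*R(25, (-4 + 11)/(7 - 1)) = -49*(-84*25 - 4*(-4 + 11)/(7 - 1)) = -49*(-2100 - 28/6) = -49*(-2100 - 4*7/6) = -49*(-2100 - 14/3) = -49*(-6314/3) = 309386/3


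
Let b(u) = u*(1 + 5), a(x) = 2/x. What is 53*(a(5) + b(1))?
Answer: 1696/5 ≈ 339.20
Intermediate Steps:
b(u) = 6*u (b(u) = u*6 = 6*u)
53*(a(5) + b(1)) = 53*(2/5 + 6*1) = 53*(2*(⅕) + 6) = 53*(⅖ + 6) = 53*(32/5) = 1696/5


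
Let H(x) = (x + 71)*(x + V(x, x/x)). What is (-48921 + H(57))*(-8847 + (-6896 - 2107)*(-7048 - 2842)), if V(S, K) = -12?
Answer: -3842659351503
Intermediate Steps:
H(x) = (-12 + x)*(71 + x) (H(x) = (x + 71)*(x - 12) = (71 + x)*(-12 + x) = (-12 + x)*(71 + x))
(-48921 + H(57))*(-8847 + (-6896 - 2107)*(-7048 - 2842)) = (-48921 + (-852 + 57² + 59*57))*(-8847 + (-6896 - 2107)*(-7048 - 2842)) = (-48921 + (-852 + 3249 + 3363))*(-8847 - 9003*(-9890)) = (-48921 + 5760)*(-8847 + 89039670) = -43161*89030823 = -3842659351503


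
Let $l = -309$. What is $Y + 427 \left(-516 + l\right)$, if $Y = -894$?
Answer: $-353169$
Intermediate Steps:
$Y + 427 \left(-516 + l\right) = -894 + 427 \left(-516 - 309\right) = -894 + 427 \left(-825\right) = -894 - 352275 = -353169$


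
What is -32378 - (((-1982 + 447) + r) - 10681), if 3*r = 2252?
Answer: -62738/3 ≈ -20913.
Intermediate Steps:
r = 2252/3 (r = (1/3)*2252 = 2252/3 ≈ 750.67)
-32378 - (((-1982 + 447) + r) - 10681) = -32378 - (((-1982 + 447) + 2252/3) - 10681) = -32378 - ((-1535 + 2252/3) - 10681) = -32378 - (-2353/3 - 10681) = -32378 - 1*(-34396/3) = -32378 + 34396/3 = -62738/3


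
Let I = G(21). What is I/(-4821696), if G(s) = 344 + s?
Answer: -365/4821696 ≈ -7.5700e-5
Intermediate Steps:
I = 365 (I = 344 + 21 = 365)
I/(-4821696) = 365/(-4821696) = 365*(-1/4821696) = -365/4821696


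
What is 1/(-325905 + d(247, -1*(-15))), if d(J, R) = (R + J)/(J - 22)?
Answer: -225/73328363 ≈ -3.0684e-6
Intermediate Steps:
d(J, R) = (J + R)/(-22 + J)
1/(-325905 + d(247, -1*(-15))) = 1/(-325905 + (247 - 1*(-15))/(-22 + 247)) = 1/(-325905 + (247 + 15)/225) = 1/(-325905 + (1/225)*262) = 1/(-325905 + 262/225) = 1/(-73328363/225) = -225/73328363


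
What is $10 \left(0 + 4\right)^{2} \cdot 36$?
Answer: $5760$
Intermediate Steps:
$10 \left(0 + 4\right)^{2} \cdot 36 = 10 \cdot 4^{2} \cdot 36 = 10 \cdot 16 \cdot 36 = 160 \cdot 36 = 5760$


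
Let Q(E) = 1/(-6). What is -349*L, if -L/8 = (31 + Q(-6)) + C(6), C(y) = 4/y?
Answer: 87948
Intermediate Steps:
Q(E) = -1/6 (Q(E) = 1*(-1/6) = -1/6)
L = -252 (L = -8*((31 - 1/6) + 4/6) = -8*(185/6 + 4*(1/6)) = -8*(185/6 + 2/3) = -8*63/2 = -252)
-349*L = -349*(-252) = 87948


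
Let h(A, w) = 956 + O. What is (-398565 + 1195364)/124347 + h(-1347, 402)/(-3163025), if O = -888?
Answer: 2520286701379/393312669675 ≈ 6.4078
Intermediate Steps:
h(A, w) = 68 (h(A, w) = 956 - 888 = 68)
(-398565 + 1195364)/124347 + h(-1347, 402)/(-3163025) = (-398565 + 1195364)/124347 + 68/(-3163025) = 796799*(1/124347) + 68*(-1/3163025) = 796799/124347 - 68/3163025 = 2520286701379/393312669675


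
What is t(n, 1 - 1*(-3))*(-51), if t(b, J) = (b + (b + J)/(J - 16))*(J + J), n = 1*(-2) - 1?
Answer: 1258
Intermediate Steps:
n = -3 (n = -2 - 1 = -3)
t(b, J) = 2*J*(b + (J + b)/(-16 + J)) (t(b, J) = (b + (J + b)/(-16 + J))*(2*J) = 2*J*(b + (J + b)/(-16 + J)))
t(n, 1 - 1*(-3))*(-51) = (2*(1 - 1*(-3))*((1 - 1*(-3)) - 15*(-3) + (1 - 1*(-3))*(-3))/(-16 + (1 - 1*(-3))))*(-51) = (2*(1 + 3)*((1 + 3) + 45 + (1 + 3)*(-3))/(-16 + (1 + 3)))*(-51) = (2*4*(4 + 45 + 4*(-3))/(-16 + 4))*(-51) = (2*4*(4 + 45 - 12)/(-12))*(-51) = (2*4*(-1/12)*37)*(-51) = -74/3*(-51) = 1258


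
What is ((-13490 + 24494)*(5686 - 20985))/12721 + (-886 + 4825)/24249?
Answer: -1360757931595/102823843 ≈ -13234.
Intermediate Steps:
((-13490 + 24494)*(5686 - 20985))/12721 + (-886 + 4825)/24249 = (11004*(-15299))*(1/12721) + 3939*(1/24249) = -168350196*1/12721 + 1313/8083 = -168350196/12721 + 1313/8083 = -1360757931595/102823843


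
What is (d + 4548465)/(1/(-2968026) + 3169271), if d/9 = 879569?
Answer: 36995215327236/9406478729045 ≈ 3.9329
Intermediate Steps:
d = 7916121 (d = 9*879569 = 7916121)
(d + 4548465)/(1/(-2968026) + 3169271) = (7916121 + 4548465)/(1/(-2968026) + 3169271) = 12464586/(-1/2968026 + 3169271) = 12464586/(9406478729045/2968026) = 12464586*(2968026/9406478729045) = 36995215327236/9406478729045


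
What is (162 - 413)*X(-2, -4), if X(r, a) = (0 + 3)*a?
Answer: 3012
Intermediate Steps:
X(r, a) = 3*a
(162 - 413)*X(-2, -4) = (162 - 413)*(3*(-4)) = -251*(-12) = 3012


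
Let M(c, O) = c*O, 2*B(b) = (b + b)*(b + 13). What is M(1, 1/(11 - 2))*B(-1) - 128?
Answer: -388/3 ≈ -129.33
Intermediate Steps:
B(b) = b*(13 + b) (B(b) = ((b + b)*(b + 13))/2 = ((2*b)*(13 + b))/2 = (2*b*(13 + b))/2 = b*(13 + b))
M(c, O) = O*c
M(1, 1/(11 - 2))*B(-1) - 128 = (1/(11 - 2))*(-(13 - 1)) - 128 = (1/9)*(-1*12) - 128 = ((⅑)*1)*(-12) - 128 = (⅑)*(-12) - 128 = -4/3 - 128 = -388/3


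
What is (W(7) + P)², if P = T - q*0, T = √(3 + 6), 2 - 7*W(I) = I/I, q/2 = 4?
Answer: 484/49 ≈ 9.8775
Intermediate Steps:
q = 8 (q = 2*4 = 8)
W(I) = ⅐ (W(I) = 2/7 - I/(7*I) = 2/7 - ⅐*1 = 2/7 - ⅐ = ⅐)
T = 3 (T = √9 = 3)
P = 3 (P = 3 - 8*0 = 3 - 1*0 = 3 + 0 = 3)
(W(7) + P)² = (⅐ + 3)² = (22/7)² = 484/49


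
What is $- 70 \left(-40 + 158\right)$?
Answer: $-8260$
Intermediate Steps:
$- 70 \left(-40 + 158\right) = \left(-70\right) 118 = -8260$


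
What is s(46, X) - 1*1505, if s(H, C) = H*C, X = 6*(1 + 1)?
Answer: -953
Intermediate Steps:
X = 12 (X = 6*2 = 12)
s(H, C) = C*H
s(46, X) - 1*1505 = 12*46 - 1*1505 = 552 - 1505 = -953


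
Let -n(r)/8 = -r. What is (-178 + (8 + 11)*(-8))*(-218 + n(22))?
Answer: 13860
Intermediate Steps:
n(r) = 8*r (n(r) = -(-8)*r = 8*r)
(-178 + (8 + 11)*(-8))*(-218 + n(22)) = (-178 + (8 + 11)*(-8))*(-218 + 8*22) = (-178 + 19*(-8))*(-218 + 176) = (-178 - 152)*(-42) = -330*(-42) = 13860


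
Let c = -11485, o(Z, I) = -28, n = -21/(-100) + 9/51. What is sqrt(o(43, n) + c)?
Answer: I*sqrt(11513) ≈ 107.3*I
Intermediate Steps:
n = 657/1700 (n = -21*(-1/100) + 9*(1/51) = 21/100 + 3/17 = 657/1700 ≈ 0.38647)
sqrt(o(43, n) + c) = sqrt(-28 - 11485) = sqrt(-11513) = I*sqrt(11513)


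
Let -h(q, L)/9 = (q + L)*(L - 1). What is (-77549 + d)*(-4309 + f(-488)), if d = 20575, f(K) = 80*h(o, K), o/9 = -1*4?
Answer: 10511374203046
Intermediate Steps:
o = -36 (o = 9*(-1*4) = 9*(-4) = -36)
h(q, L) = -9*(-1 + L)*(L + q) (h(q, L) = -9*(q + L)*(L - 1) = -9*(L + q)*(-1 + L) = -9*(-1 + L)*(L + q))
f(K) = -25920 - 720*K² + 26640*K (f(K) = 80*(-9*K² + 9*K + 9*(-36) - 9*K*(-36)) = 80*(-9*K² + 9*K - 324 + 324*K) = 80*(-324 - 9*K² + 333*K) = -25920 - 720*K² + 26640*K)
(-77549 + d)*(-4309 + f(-488)) = (-77549 + 20575)*(-4309 + (-25920 - 720*(-488)² + 26640*(-488))) = -56974*(-4309 + (-25920 - 720*238144 - 13000320)) = -56974*(-4309 + (-25920 - 171463680 - 13000320)) = -56974*(-4309 - 184489920) = -56974*(-184494229) = 10511374203046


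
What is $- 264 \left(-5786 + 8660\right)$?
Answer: $-758736$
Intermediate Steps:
$- 264 \left(-5786 + 8660\right) = - 264 \cdot 2874 = \left(-1\right) 758736 = -758736$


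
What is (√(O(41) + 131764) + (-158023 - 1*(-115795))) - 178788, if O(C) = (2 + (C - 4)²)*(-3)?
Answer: -221016 + √127651 ≈ -2.2066e+5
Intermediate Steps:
O(C) = -6 - 3*(-4 + C)² (O(C) = (2 + (-4 + C)²)*(-3) = -6 - 3*(-4 + C)²)
(√(O(41) + 131764) + (-158023 - 1*(-115795))) - 178788 = (√((-6 - 3*(-4 + 41)²) + 131764) + (-158023 - 1*(-115795))) - 178788 = (√((-6 - 3*37²) + 131764) + (-158023 + 115795)) - 178788 = (√((-6 - 3*1369) + 131764) - 42228) - 178788 = (√((-6 - 4107) + 131764) - 42228) - 178788 = (√(-4113 + 131764) - 42228) - 178788 = (√127651 - 42228) - 178788 = (-42228 + √127651) - 178788 = -221016 + √127651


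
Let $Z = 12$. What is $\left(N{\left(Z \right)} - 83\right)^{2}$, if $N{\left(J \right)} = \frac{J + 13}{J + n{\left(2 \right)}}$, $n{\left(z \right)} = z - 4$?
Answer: $\frac{25921}{4} \approx 6480.3$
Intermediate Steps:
$n{\left(z \right)} = -4 + z$ ($n{\left(z \right)} = z - 4 = -4 + z$)
$N{\left(J \right)} = \frac{13 + J}{-2 + J}$ ($N{\left(J \right)} = \frac{J + 13}{J + \left(-4 + 2\right)} = \frac{13 + J}{J - 2} = \frac{13 + J}{-2 + J}$)
$\left(N{\left(Z \right)} - 83\right)^{2} = \left(\frac{13 + 12}{-2 + 12} - 83\right)^{2} = \left(\frac{1}{10} \cdot 25 - 83\right)^{2} = \left(\frac{5}{2} - 83\right)^{2} = \left(- \frac{161}{2}\right)^{2} = \frac{25921}{4}$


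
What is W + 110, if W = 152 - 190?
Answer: 72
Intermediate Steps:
W = -38
W + 110 = -38 + 110 = 72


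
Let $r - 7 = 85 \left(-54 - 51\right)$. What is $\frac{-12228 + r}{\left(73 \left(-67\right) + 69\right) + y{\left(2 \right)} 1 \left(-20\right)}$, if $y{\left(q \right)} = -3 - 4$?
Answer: $\frac{10573}{2341} \approx 4.5164$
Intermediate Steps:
$y{\left(q \right)} = -7$
$r = -8918$ ($r = 7 + 85 \left(-54 - 51\right) = 7 + 85 \left(-105\right) = 7 - 8925 = -8918$)
$\frac{-12228 + r}{\left(73 \left(-67\right) + 69\right) + y{\left(2 \right)} 1 \left(-20\right)} = \frac{-12228 - 8918}{\left(73 \left(-67\right) + 69\right) + \left(-7\right) 1 \left(-20\right)} = - \frac{21146}{\left(-4891 + 69\right) - -140} = - \frac{21146}{-4822 + 140} = - \frac{21146}{-4682} = \left(-21146\right) \left(- \frac{1}{4682}\right) = \frac{10573}{2341}$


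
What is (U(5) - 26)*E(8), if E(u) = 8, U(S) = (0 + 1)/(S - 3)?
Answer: -204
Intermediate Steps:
U(S) = 1/(-3 + S)
(U(5) - 26)*E(8) = (1/(-3 + 5) - 26)*8 = (1/2 - 26)*8 = (½ - 26)*8 = -51/2*8 = -204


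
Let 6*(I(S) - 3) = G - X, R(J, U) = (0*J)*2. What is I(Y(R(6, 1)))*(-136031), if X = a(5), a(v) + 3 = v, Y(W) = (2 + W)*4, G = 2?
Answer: -408093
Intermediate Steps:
R(J, U) = 0 (R(J, U) = 0*2 = 0)
Y(W) = 8 + 4*W
a(v) = -3 + v
X = 2 (X = -3 + 5 = 2)
I(S) = 3 (I(S) = 3 + (2 - 1*2)/6 = 3 + (2 - 2)/6 = 3 + (⅙)*0 = 3 + 0 = 3)
I(Y(R(6, 1)))*(-136031) = 3*(-136031) = -408093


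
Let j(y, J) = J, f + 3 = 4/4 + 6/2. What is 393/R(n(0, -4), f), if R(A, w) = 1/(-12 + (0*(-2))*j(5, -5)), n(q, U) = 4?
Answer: -4716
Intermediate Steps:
f = 1 (f = -3 + (4/4 + 6/2) = -3 + (4*(¼) + 6*(½)) = -3 + (1 + 3) = -3 + 4 = 1)
R(A, w) = -1/12 (R(A, w) = 1/(-12 + (0*(-2))*(-5)) = 1/(-12 + 0*(-5)) = 1/(-12 + 0) = 1/(-12) = -1/12)
393/R(n(0, -4), f) = 393/(-1/12) = -12*393 = -4716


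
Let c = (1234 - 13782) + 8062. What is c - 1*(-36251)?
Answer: 31765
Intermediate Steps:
c = -4486 (c = -12548 + 8062 = -4486)
c - 1*(-36251) = -4486 - 1*(-36251) = -4486 + 36251 = 31765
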